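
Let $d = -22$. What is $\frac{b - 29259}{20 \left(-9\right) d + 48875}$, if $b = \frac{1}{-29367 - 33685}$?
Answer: $- \frac{1844838469}{3331352420} \approx -0.55378$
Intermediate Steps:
$b = - \frac{1}{63052}$ ($b = \frac{1}{-63052} = - \frac{1}{63052} \approx -1.586 \cdot 10^{-5}$)
$\frac{b - 29259}{20 \left(-9\right) d + 48875} = \frac{- \frac{1}{63052} - 29259}{20 \left(-9\right) \left(-22\right) + 48875} = - \frac{1844838469}{63052 \left(\left(-180\right) \left(-22\right) + 48875\right)} = - \frac{1844838469}{63052 \left(3960 + 48875\right)} = - \frac{1844838469}{63052 \cdot 52835} = \left(- \frac{1844838469}{63052}\right) \frac{1}{52835} = - \frac{1844838469}{3331352420}$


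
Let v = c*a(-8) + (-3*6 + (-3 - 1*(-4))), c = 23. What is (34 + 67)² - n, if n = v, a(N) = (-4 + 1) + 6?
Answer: 10149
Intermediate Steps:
a(N) = 3 (a(N) = -3 + 6 = 3)
v = 52 (v = 23*3 + (-3*6 + (-3 - 1*(-4))) = 69 + (-18 + (-3 + 4)) = 69 + (-18 + 1) = 69 - 17 = 52)
n = 52
(34 + 67)² - n = (34 + 67)² - 1*52 = 101² - 52 = 10201 - 52 = 10149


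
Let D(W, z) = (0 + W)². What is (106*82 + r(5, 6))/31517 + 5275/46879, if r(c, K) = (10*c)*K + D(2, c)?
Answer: 587975659/1477485443 ≈ 0.39796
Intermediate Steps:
D(W, z) = W²
r(c, K) = 4 + 10*K*c (r(c, K) = (10*c)*K + 2² = 10*K*c + 4 = 4 + 10*K*c)
(106*82 + r(5, 6))/31517 + 5275/46879 = (106*82 + (4 + 10*6*5))/31517 + 5275/46879 = (8692 + (4 + 300))*(1/31517) + 5275*(1/46879) = (8692 + 304)*(1/31517) + 5275/46879 = 8996*(1/31517) + 5275/46879 = 8996/31517 + 5275/46879 = 587975659/1477485443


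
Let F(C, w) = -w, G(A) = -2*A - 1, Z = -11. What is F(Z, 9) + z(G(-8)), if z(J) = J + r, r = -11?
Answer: -5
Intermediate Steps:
G(A) = -1 - 2*A
z(J) = -11 + J (z(J) = J - 11 = -11 + J)
F(Z, 9) + z(G(-8)) = -1*9 + (-11 + (-1 - 2*(-8))) = -9 + (-11 + (-1 + 16)) = -9 + (-11 + 15) = -9 + 4 = -5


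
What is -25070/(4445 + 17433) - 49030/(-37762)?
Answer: 31496250/206539259 ≈ 0.15250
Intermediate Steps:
-25070/(4445 + 17433) - 49030/(-37762) = -25070/21878 - 49030*(-1/37762) = -25070*1/21878 + 24515/18881 = -12535/10939 + 24515/18881 = 31496250/206539259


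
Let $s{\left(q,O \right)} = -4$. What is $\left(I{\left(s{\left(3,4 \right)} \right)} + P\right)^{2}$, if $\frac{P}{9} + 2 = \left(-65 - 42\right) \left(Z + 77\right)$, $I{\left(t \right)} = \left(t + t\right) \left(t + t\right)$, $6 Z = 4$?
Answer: $5587114009$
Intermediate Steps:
$Z = \frac{2}{3}$ ($Z = \frac{1}{6} \cdot 4 = \frac{2}{3} \approx 0.66667$)
$I{\left(t \right)} = 4 t^{2}$ ($I{\left(t \right)} = 2 t 2 t = 4 t^{2}$)
$P = -74811$ ($P = -18 + 9 \left(-65 - 42\right) \left(\frac{2}{3} + 77\right) = -18 + 9 \left(\left(-107\right) \frac{233}{3}\right) = -18 + 9 \left(- \frac{24931}{3}\right) = -18 - 74793 = -74811$)
$\left(I{\left(s{\left(3,4 \right)} \right)} + P\right)^{2} = \left(4 \left(-4\right)^{2} - 74811\right)^{2} = \left(4 \cdot 16 - 74811\right)^{2} = \left(64 - 74811\right)^{2} = \left(-74747\right)^{2} = 5587114009$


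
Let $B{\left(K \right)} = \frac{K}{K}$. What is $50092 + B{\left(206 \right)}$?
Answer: $50093$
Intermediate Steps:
$B{\left(K \right)} = 1$
$50092 + B{\left(206 \right)} = 50092 + 1 = 50093$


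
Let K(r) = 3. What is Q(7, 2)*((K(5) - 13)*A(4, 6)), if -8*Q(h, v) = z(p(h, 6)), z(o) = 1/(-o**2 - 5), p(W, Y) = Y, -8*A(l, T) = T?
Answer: 15/656 ≈ 0.022866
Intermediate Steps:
A(l, T) = -T/8
z(o) = 1/(-5 - o**2)
Q(h, v) = 1/328 (Q(h, v) = -(-1)/(8*(5 + 6**2)) = -(-1)/(8*(5 + 36)) = -(-1)/(8*41) = -1/8*(-1/41) = 1/328)
Q(7, 2)*((K(5) - 13)*A(4, 6)) = ((3 - 13)*(-1/8*6))/328 = (-10*(-3/4))/328 = (1/328)*(15/2) = 15/656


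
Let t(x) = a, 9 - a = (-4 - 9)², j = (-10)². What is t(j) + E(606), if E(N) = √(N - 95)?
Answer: -160 + √511 ≈ -137.39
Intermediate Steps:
j = 100
a = -160 (a = 9 - (-4 - 9)² = 9 - 1*(-13)² = 9 - 1*169 = 9 - 169 = -160)
E(N) = √(-95 + N)
t(x) = -160
t(j) + E(606) = -160 + √(-95 + 606) = -160 + √511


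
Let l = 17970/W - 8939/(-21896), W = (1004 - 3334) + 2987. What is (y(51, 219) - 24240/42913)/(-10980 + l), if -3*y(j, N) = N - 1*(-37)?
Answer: 2525130250112/321960574768001 ≈ 0.0078430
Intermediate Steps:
W = 657 (W = -2330 + 2987 = 657)
y(j, N) = -37/3 - N/3 (y(j, N) = -(N - 1*(-37))/3 = -(N + 37)/3 = -(37 + N)/3 = -37/3 - N/3)
l = 19016383/685032 (l = 17970/657 - 8939/(-21896) = 17970*(1/657) - 8939*(-1/21896) = 5990/219 + 1277/3128 = 19016383/685032 ≈ 27.760)
(y(51, 219) - 24240/42913)/(-10980 + l) = ((-37/3 - ⅓*219) - 24240/42913)/(-10980 + 19016383/685032) = ((-37/3 - 73) - 24240*1/42913)/(-7502634977/685032) = (-256/3 - 24240/42913)*(-685032/7502634977) = -11058448/128739*(-685032/7502634977) = 2525130250112/321960574768001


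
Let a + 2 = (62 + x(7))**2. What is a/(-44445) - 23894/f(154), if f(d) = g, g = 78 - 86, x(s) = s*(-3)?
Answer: 530977699/177780 ≈ 2986.7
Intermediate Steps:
x(s) = -3*s
g = -8
f(d) = -8
a = 1679 (a = -2 + (62 - 3*7)**2 = -2 + (62 - 21)**2 = -2 + 41**2 = -2 + 1681 = 1679)
a/(-44445) - 23894/f(154) = 1679/(-44445) - 23894/(-8) = 1679*(-1/44445) - 23894*(-1/8) = -1679/44445 + 11947/4 = 530977699/177780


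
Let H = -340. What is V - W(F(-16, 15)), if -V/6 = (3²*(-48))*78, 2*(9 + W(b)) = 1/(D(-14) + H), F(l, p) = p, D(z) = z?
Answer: 143146981/708 ≈ 2.0219e+5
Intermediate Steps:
W(b) = -6373/708 (W(b) = -9 + 1/(2*(-14 - 340)) = -9 + (½)/(-354) = -9 + (½)*(-1/354) = -9 - 1/708 = -6373/708)
V = 202176 (V = -6*3²*(-48)*78 = -6*9*(-48)*78 = -(-2592)*78 = -6*(-33696) = 202176)
V - W(F(-16, 15)) = 202176 - 1*(-6373/708) = 202176 + 6373/708 = 143146981/708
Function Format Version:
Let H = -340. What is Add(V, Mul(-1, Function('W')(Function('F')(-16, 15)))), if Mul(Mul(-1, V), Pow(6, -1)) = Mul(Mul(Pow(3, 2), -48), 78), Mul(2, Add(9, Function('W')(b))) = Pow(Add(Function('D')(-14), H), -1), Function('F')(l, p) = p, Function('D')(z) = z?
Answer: Rational(143146981, 708) ≈ 2.0219e+5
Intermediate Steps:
Function('W')(b) = Rational(-6373, 708) (Function('W')(b) = Add(-9, Mul(Rational(1, 2), Pow(Add(-14, -340), -1))) = Add(-9, Mul(Rational(1, 2), Pow(-354, -1))) = Add(-9, Mul(Rational(1, 2), Rational(-1, 354))) = Add(-9, Rational(-1, 708)) = Rational(-6373, 708))
V = 202176 (V = Mul(-6, Mul(Mul(Pow(3, 2), -48), 78)) = Mul(-6, Mul(Mul(9, -48), 78)) = Mul(-6, Mul(-432, 78)) = Mul(-6, -33696) = 202176)
Add(V, Mul(-1, Function('W')(Function('F')(-16, 15)))) = Add(202176, Mul(-1, Rational(-6373, 708))) = Add(202176, Rational(6373, 708)) = Rational(143146981, 708)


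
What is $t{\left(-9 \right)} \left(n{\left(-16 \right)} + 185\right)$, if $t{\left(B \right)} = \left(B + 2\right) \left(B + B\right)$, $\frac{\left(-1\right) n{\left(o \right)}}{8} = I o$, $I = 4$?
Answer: $87822$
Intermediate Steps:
$n{\left(o \right)} = - 32 o$ ($n{\left(o \right)} = - 8 \cdot 4 o = - 32 o$)
$t{\left(B \right)} = 2 B \left(2 + B\right)$ ($t{\left(B \right)} = \left(2 + B\right) 2 B = 2 B \left(2 + B\right)$)
$t{\left(-9 \right)} \left(n{\left(-16 \right)} + 185\right) = 2 \left(-9\right) \left(2 - 9\right) \left(\left(-32\right) \left(-16\right) + 185\right) = 2 \left(-9\right) \left(-7\right) \left(512 + 185\right) = 126 \cdot 697 = 87822$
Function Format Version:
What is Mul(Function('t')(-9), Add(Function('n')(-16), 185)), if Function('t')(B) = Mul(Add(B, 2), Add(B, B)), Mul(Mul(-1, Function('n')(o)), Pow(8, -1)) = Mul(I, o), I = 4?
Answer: 87822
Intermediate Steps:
Function('n')(o) = Mul(-32, o) (Function('n')(o) = Mul(-8, Mul(4, o)) = Mul(-32, o))
Function('t')(B) = Mul(2, B, Add(2, B)) (Function('t')(B) = Mul(Add(2, B), Mul(2, B)) = Mul(2, B, Add(2, B)))
Mul(Function('t')(-9), Add(Function('n')(-16), 185)) = Mul(Mul(2, -9, Add(2, -9)), Add(Mul(-32, -16), 185)) = Mul(Mul(2, -9, -7), Add(512, 185)) = Mul(126, 697) = 87822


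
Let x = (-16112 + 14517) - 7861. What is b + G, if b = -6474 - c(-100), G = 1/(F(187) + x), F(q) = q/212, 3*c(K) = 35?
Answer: -39001265281/6013455 ≈ -6485.7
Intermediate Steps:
c(K) = 35/3 (c(K) = (1/3)*35 = 35/3)
F(q) = q/212 (F(q) = q*(1/212) = q/212)
x = -9456 (x = -1595 - 7861 = -9456)
G = -212/2004485 (G = 1/((1/212)*187 - 9456) = 1/(187/212 - 9456) = 1/(-2004485/212) = -212/2004485 ≈ -0.00010576)
b = -19457/3 (b = -6474 - 1*35/3 = -6474 - 35/3 = -19457/3 ≈ -6485.7)
b + G = -19457/3 - 212/2004485 = -39001265281/6013455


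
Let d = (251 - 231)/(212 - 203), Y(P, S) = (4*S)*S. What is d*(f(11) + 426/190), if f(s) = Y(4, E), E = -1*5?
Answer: 38852/171 ≈ 227.20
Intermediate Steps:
E = -5
Y(P, S) = 4*S²
f(s) = 100 (f(s) = 4*(-5)² = 4*25 = 100)
d = 20/9 ≈ 2.2222
d*(f(11) + 426/190) = 20*(100 + 426/190)/9 = 20*(100 + 426*(1/190))/9 = 20*(100 + 213/95)/9 = (20/9)*(9713/95) = 38852/171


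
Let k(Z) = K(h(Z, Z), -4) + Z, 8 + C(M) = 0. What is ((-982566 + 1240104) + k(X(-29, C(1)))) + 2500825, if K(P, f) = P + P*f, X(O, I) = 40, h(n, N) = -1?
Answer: 2758406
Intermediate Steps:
C(M) = -8 (C(M) = -8 + 0 = -8)
k(Z) = 3 + Z (k(Z) = -(1 - 4) + Z = -1*(-3) + Z = 3 + Z)
((-982566 + 1240104) + k(X(-29, C(1)))) + 2500825 = ((-982566 + 1240104) + (3 + 40)) + 2500825 = (257538 + 43) + 2500825 = 257581 + 2500825 = 2758406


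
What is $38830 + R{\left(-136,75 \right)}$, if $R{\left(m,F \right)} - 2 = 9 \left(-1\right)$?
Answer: $38823$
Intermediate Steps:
$R{\left(m,F \right)} = -7$ ($R{\left(m,F \right)} = 2 + 9 \left(-1\right) = 2 - 9 = -7$)
$38830 + R{\left(-136,75 \right)} = 38830 - 7 = 38823$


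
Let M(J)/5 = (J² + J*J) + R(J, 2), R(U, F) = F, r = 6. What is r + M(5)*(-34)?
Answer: -8834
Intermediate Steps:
M(J) = 10 + 10*J² (M(J) = 5*((J² + J*J) + 2) = 5*((J² + J²) + 2) = 5*(2*J² + 2) = 5*(2 + 2*J²) = 10 + 10*J²)
r + M(5)*(-34) = 6 + (10 + 10*5²)*(-34) = 6 + (10 + 10*25)*(-34) = 6 + (10 + 250)*(-34) = 6 + 260*(-34) = 6 - 8840 = -8834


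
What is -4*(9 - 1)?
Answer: -32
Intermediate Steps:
-4*(9 - 1) = -4*8 = -32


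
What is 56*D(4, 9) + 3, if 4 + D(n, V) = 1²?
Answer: -165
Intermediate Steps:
D(n, V) = -3 (D(n, V) = -4 + 1² = -4 + 1 = -3)
56*D(4, 9) + 3 = 56*(-3) + 3 = -168 + 3 = -165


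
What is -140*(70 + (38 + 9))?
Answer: -16380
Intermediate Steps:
-140*(70 + (38 + 9)) = -140*(70 + 47) = -140*117 = -16380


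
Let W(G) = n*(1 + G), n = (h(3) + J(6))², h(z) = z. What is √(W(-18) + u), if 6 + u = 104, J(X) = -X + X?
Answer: I*√55 ≈ 7.4162*I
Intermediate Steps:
J(X) = 0
u = 98 (u = -6 + 104 = 98)
n = 9 (n = (3 + 0)² = 3² = 9)
W(G) = 9 + 9*G (W(G) = 9*(1 + G) = 9 + 9*G)
√(W(-18) + u) = √((9 + 9*(-18)) + 98) = √((9 - 162) + 98) = √(-153 + 98) = √(-55) = I*√55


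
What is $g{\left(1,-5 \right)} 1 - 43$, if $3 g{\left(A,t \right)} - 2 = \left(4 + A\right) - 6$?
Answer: $- \frac{128}{3} \approx -42.667$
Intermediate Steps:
$g{\left(A,t \right)} = \frac{A}{3}$ ($g{\left(A,t \right)} = \frac{2}{3} + \frac{\left(4 + A\right) - 6}{3} = \frac{2}{3} + \frac{-2 + A}{3} = \frac{2}{3} + \left(- \frac{2}{3} + \frac{A}{3}\right) = \frac{A}{3}$)
$g{\left(1,-5 \right)} 1 - 43 = \frac{1}{3} \cdot 1 \cdot 1 - 43 = \frac{1}{3} \cdot 1 - 43 = \frac{1}{3} - 43 = - \frac{128}{3}$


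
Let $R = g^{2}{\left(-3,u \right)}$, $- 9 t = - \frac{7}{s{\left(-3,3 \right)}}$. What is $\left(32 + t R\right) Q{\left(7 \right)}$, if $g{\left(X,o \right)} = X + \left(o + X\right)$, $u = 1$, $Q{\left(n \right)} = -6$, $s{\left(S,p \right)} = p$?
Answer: $- \frac{2078}{9} \approx -230.89$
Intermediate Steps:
$t = \frac{7}{27}$ ($t = - \frac{\left(-7\right) \frac{1}{3}}{9} = \left(- \frac{1}{9}\right) \left(- \frac{7}{3}\right) = \frac{7}{27} \approx 0.25926$)
$g{\left(X,o \right)} = o + 2 X$ ($g{\left(X,o \right)} = X + \left(X + o\right) = o + 2 X$)
$R = 25$ ($R = \left(1 + 2 \left(-3\right)\right)^{2} = \left(1 - 6\right)^{2} = \left(-5\right)^{2} = 25$)
$\left(32 + t R\right) Q{\left(7 \right)} = \left(32 + \frac{7}{27} \cdot 25\right) \left(-6\right) = \left(32 + \frac{175}{27}\right) \left(-6\right) = \frac{1039}{27} \left(-6\right) = - \frac{2078}{9}$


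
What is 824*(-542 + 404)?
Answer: -113712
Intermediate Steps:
824*(-542 + 404) = 824*(-138) = -113712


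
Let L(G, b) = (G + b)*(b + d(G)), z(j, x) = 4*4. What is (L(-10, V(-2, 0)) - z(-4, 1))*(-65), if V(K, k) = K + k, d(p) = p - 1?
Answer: -9100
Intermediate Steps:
z(j, x) = 16
d(p) = -1 + p
L(G, b) = (G + b)*(-1 + G + b) (L(G, b) = (G + b)*(b + (-1 + G)) = (G + b)*(-1 + G + b))
(L(-10, V(-2, 0)) - z(-4, 1))*(-65) = (((-10)² + (-2 + 0)² - 1*(-10) - (-2 + 0) + 2*(-10)*(-2 + 0)) - 1*16)*(-65) = ((100 + (-2)² + 10 - 1*(-2) + 2*(-10)*(-2)) - 16)*(-65) = ((100 + 4 + 10 + 2 + 40) - 16)*(-65) = (156 - 16)*(-65) = 140*(-65) = -9100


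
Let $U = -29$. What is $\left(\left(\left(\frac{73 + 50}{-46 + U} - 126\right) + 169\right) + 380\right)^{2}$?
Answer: $\frac{110965156}{625} \approx 1.7754 \cdot 10^{5}$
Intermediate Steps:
$\left(\left(\left(\frac{73 + 50}{-46 + U} - 126\right) + 169\right) + 380\right)^{2} = \left(\left(\left(\frac{73 + 50}{-46 - 29} - 126\right) + 169\right) + 380\right)^{2} = \left(\left(\left(\frac{123}{-75} - 126\right) + 169\right) + 380\right)^{2} = \left(\left(\left(123 \left(- \frac{1}{75}\right) - 126\right) + 169\right) + 380\right)^{2} = \left(\left(\left(- \frac{41}{25} - 126\right) + 169\right) + 380\right)^{2} = \left(\left(- \frac{3191}{25} + 169\right) + 380\right)^{2} = \left(\frac{1034}{25} + 380\right)^{2} = \left(\frac{10534}{25}\right)^{2} = \frac{110965156}{625}$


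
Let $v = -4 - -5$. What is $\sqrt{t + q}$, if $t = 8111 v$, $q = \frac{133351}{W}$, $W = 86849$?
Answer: $\frac{\sqrt{61190816925910}}{86849} \approx 90.07$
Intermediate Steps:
$v = 1$ ($v = -4 + 5 = 1$)
$q = \frac{133351}{86849} \approx 1.5354$
$t = 8111$ ($t = 8111 \cdot 1 = 8111$)
$\sqrt{t + q} = \sqrt{8111 + \frac{133351}{86849}} = \sqrt{\frac{704565590}{86849}} = \frac{\sqrt{61190816925910}}{86849}$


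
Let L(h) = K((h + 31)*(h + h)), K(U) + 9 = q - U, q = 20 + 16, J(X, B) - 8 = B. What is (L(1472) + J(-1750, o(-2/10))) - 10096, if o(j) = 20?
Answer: -4434873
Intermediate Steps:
J(X, B) = 8 + B
q = 36
K(U) = 27 - U (K(U) = -9 + (36 - U) = 27 - U)
L(h) = 27 - 2*h*(31 + h) (L(h) = 27 - (h + 31)*(h + h) = 27 - (31 + h)*2*h = 27 - 2*h*(31 + h))
(L(1472) + J(-1750, o(-2/10))) - 10096 = ((27 - 2*1472*(31 + 1472)) + (8 + 20)) - 10096 = ((27 - 2*1472*1503) + 28) - 10096 = ((27 - 4424832) + 28) - 10096 = (-4424805 + 28) - 10096 = -4424777 - 10096 = -4434873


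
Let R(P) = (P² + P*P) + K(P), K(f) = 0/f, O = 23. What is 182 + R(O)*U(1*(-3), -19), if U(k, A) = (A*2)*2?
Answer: -80226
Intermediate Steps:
U(k, A) = 4*A (U(k, A) = (2*A)*2 = 4*A)
K(f) = 0
R(P) = 2*P² (R(P) = (P² + P*P) + 0 = (P² + P²) + 0 = 2*P² + 0 = 2*P²)
182 + R(O)*U(1*(-3), -19) = 182 + (2*23²)*(4*(-19)) = 182 + (2*529)*(-76) = 182 + 1058*(-76) = 182 - 80408 = -80226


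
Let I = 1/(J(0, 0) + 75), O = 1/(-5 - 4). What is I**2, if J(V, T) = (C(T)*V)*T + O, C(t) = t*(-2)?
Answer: 81/454276 ≈ 0.00017831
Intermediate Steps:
C(t) = -2*t
O = -1/9 (O = 1/(-9) = -1/9 ≈ -0.11111)
J(V, T) = -1/9 - 2*V*T**2 (J(V, T) = ((-2*T)*V)*T - 1/9 = (-2*T*V)*T - 1/9 = -2*V*T**2 - 1/9 = -1/9 - 2*V*T**2)
I = 9/674 (I = 1/((-1/9 - 2*0*0**2) + 75) = 1/((-1/9 - 2*0*0) + 75) = 1/((-1/9 + 0) + 75) = 1/(-1/9 + 75) = 1/(674/9) = 9/674 ≈ 0.013353)
I**2 = (9/674)**2 = 81/454276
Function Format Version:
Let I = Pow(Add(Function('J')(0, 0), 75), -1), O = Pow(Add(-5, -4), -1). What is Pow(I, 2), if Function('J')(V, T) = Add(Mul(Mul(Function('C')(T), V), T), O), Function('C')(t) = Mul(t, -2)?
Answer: Rational(81, 454276) ≈ 0.00017831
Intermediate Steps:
Function('C')(t) = Mul(-2, t)
O = Rational(-1, 9) (O = Pow(-9, -1) = Rational(-1, 9) ≈ -0.11111)
Function('J')(V, T) = Add(Rational(-1, 9), Mul(-2, V, Pow(T, 2))) (Function('J')(V, T) = Add(Mul(Mul(Mul(-2, T), V), T), Rational(-1, 9)) = Add(Mul(Mul(-2, T, V), T), Rational(-1, 9)) = Add(Mul(-2, V, Pow(T, 2)), Rational(-1, 9)) = Add(Rational(-1, 9), Mul(-2, V, Pow(T, 2))))
I = Rational(9, 674) (I = Pow(Add(Add(Rational(-1, 9), Mul(-2, 0, Pow(0, 2))), 75), -1) = Pow(Add(Add(Rational(-1, 9), Mul(-2, 0, 0)), 75), -1) = Pow(Add(Add(Rational(-1, 9), 0), 75), -1) = Pow(Add(Rational(-1, 9), 75), -1) = Pow(Rational(674, 9), -1) = Rational(9, 674) ≈ 0.013353)
Pow(I, 2) = Pow(Rational(9, 674), 2) = Rational(81, 454276)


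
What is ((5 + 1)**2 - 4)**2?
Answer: 1024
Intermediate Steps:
((5 + 1)**2 - 4)**2 = (6**2 - 4)**2 = (36 - 4)**2 = 32**2 = 1024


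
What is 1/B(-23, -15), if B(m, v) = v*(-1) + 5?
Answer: 1/20 ≈ 0.050000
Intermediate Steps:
B(m, v) = 5 - v (B(m, v) = -v + 5 = 5 - v)
1/B(-23, -15) = 1/(5 - 1*(-15)) = 1/(5 + 15) = 1/20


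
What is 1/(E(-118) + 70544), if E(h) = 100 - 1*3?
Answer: 1/70641 ≈ 1.4156e-5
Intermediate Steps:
E(h) = 97 (E(h) = 100 - 3 = 97)
1/(E(-118) + 70544) = 1/(97 + 70544) = 1/70641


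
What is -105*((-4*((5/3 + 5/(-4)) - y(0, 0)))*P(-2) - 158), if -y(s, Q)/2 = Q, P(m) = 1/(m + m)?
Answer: 66185/4 ≈ 16546.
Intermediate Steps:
P(m) = 1/(2*m)
y(s, Q) = -2*Q
-105*((-4*((5/3 + 5/(-4)) - y(0, 0)))*P(-2) - 158) = -105*((-4*((5/3 + 5/(-4)) - (-2)*0))*((½)/(-2)) - 158) = -105*((-4*((5*(⅓) + 5*(-¼)) - 1*0))*((½)*(-½)) - 158) = -105*(-4*((5/3 - 5/4) + 0)*(-¼) - 158) = -105*(-4*(5/12 + 0)*(-¼) - 158) = -105*(-4*5/12*(-¼) - 158) = -105*(-5/3*(-¼) - 158) = -105*(5/12 - 158) = -105*(-1891/12) = 66185/4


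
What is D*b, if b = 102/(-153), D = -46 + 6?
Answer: 80/3 ≈ 26.667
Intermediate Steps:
D = -40
b = -2/3 (b = 102*(-1/153) = -2/3 ≈ -0.66667)
D*b = -40*(-2/3) = 80/3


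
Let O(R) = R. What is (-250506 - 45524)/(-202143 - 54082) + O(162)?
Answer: 8360896/51245 ≈ 163.16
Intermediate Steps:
(-250506 - 45524)/(-202143 - 54082) + O(162) = (-250506 - 45524)/(-202143 - 54082) + 162 = -296030/(-256225) + 162 = -296030*(-1/256225) + 162 = 59206/51245 + 162 = 8360896/51245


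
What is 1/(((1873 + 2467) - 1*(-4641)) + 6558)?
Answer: 1/15539 ≈ 6.4354e-5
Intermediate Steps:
1/(((1873 + 2467) - 1*(-4641)) + 6558) = 1/((4340 + 4641) + 6558) = 1/(8981 + 6558) = 1/15539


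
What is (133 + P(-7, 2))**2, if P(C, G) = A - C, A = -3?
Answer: 18769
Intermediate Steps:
P(C, G) = -3 - C
(133 + P(-7, 2))**2 = (133 + (-3 - 1*(-7)))**2 = (133 + (-3 + 7))**2 = (133 + 4)**2 = 137**2 = 18769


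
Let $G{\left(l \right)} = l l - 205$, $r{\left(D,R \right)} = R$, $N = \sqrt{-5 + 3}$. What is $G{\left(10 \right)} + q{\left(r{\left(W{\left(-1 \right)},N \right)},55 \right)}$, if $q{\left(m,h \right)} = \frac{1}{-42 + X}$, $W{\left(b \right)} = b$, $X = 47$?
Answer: $- \frac{524}{5} \approx -104.8$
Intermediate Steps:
$N = i \sqrt{2}$ ($N = \sqrt{-2} = i \sqrt{2} \approx 1.4142 i$)
$q{\left(m,h \right)} = \frac{1}{5}$ ($q{\left(m,h \right)} = \frac{1}{-42 + 47} = \frac{1}{5}$)
$G{\left(l \right)} = -205 + l^{2}$ ($G{\left(l \right)} = l^{2} - 205 = -205 + l^{2}$)
$G{\left(10 \right)} + q{\left(r{\left(W{\left(-1 \right)},N \right)},55 \right)} = \left(-205 + 10^{2}\right) + \frac{1}{5} = \left(-205 + 100\right) + \frac{1}{5} = -105 + \frac{1}{5} = - \frac{524}{5}$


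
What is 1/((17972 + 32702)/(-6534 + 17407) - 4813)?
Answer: -10873/52281075 ≈ -0.00020797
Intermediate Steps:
1/((17972 + 32702)/(-6534 + 17407) - 4813) = 1/(50674/10873 - 4813) = 1/(-52281075/10873) = -10873/52281075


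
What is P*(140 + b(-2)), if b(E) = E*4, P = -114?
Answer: -15048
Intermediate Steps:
b(E) = 4*E
P*(140 + b(-2)) = -114*(140 + 4*(-2)) = -114*(140 - 8) = -114*132 = -15048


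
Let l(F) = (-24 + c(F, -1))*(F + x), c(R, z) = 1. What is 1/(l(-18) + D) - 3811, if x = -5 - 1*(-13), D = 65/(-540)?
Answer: -94615589/24827 ≈ -3811.0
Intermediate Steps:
D = -13/108 (D = 65*(-1/540) = -13/108 ≈ -0.12037)
x = 8 (x = -5 + 13 = 8)
l(F) = -184 - 23*F (l(F) = (-24 + 1)*(F + 8) = -23*(8 + F) = -184 - 23*F)
1/(l(-18) + D) - 3811 = 1/((-184 - 23*(-18)) - 13/108) - 3811 = 1/((-184 + 414) - 13/108) - 3811 = 1/(230 - 13/108) - 3811 = 1/(24827/108) - 3811 = 108/24827 - 3811 = -94615589/24827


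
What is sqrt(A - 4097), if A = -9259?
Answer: 6*I*sqrt(371) ≈ 115.57*I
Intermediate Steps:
sqrt(A - 4097) = sqrt(-9259 - 4097) = sqrt(-13356) = 6*I*sqrt(371)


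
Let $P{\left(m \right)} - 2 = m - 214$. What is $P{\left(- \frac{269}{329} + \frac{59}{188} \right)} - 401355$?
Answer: $- \frac{528462835}{1316} \approx -4.0157 \cdot 10^{5}$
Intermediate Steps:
$P{\left(m \right)} = -212 + m$ ($P{\left(m \right)} = 2 + \left(m - 214\right) = 2 + \left(-214 + m\right) = -212 + m$)
$P{\left(- \frac{269}{329} + \frac{59}{188} \right)} - 401355 = \left(-212 + \left(- \frac{269}{329} + \frac{59}{188}\right)\right) - 401355 = \left(-212 - \frac{663}{1316}\right) - 401355 = - \frac{279655}{1316} - 401355 = - \frac{528462835}{1316}$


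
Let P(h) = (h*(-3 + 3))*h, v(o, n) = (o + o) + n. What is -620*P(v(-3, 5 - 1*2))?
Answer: 0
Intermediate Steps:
v(o, n) = n + 2*o (v(o, n) = 2*o + n = n + 2*o)
P(h) = 0 (P(h) = (h*0)*h = 0*h = 0)
-620*P(v(-3, 5 - 1*2)) = -620*0 = 0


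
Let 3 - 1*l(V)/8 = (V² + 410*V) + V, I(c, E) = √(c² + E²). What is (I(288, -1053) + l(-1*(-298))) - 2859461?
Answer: -4549693 + 9*√14713 ≈ -4.5486e+6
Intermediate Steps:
I(c, E) = √(E² + c²)
l(V) = 24 - 3288*V - 8*V² (l(V) = 24 - 8*((V² + 410*V) + V) = 24 - 8*(V² + 411*V) = 24 + (-3288*V - 8*V²) = 24 - 3288*V - 8*V²)
(I(288, -1053) + l(-1*(-298))) - 2859461 = (√((-1053)² + 288²) + (24 - (-3288)*(-298) - 8*(-1*(-298))²)) - 2859461 = (√(1108809 + 82944) + (24 - 3288*298 - 8*298²)) - 2859461 = (√1191753 + (24 - 979824 - 8*88804)) - 2859461 = (9*√14713 + (24 - 979824 - 710432)) - 2859461 = (9*√14713 - 1690232) - 2859461 = (-1690232 + 9*√14713) - 2859461 = -4549693 + 9*√14713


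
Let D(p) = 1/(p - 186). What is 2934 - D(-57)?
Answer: 712963/243 ≈ 2934.0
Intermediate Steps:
D(p) = 1/(-186 + p)
2934 - D(-57) = 2934 - 1/(-186 - 57) = 2934 - 1/(-243) = 2934 - 1*(-1/243) = 2934 + 1/243 = 712963/243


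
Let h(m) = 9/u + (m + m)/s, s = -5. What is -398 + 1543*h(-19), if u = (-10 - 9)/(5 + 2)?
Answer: 590191/95 ≈ 6212.5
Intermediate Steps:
u = -19/7 ≈ -2.7143
h(m) = -63/19 - 2*m/5 (h(m) = 9/(-19/7) + (m + m)/(-5) = 9*(-7/19) + (2*m)*(-⅕) = -63/19 - 2*m/5)
-398 + 1543*h(-19) = -398 + 1543*(-63/19 - ⅖*(-19)) = -398 + 1543*(-63/19 + 38/5) = -398 + 1543*(407/95) = -398 + 628001/95 = 590191/95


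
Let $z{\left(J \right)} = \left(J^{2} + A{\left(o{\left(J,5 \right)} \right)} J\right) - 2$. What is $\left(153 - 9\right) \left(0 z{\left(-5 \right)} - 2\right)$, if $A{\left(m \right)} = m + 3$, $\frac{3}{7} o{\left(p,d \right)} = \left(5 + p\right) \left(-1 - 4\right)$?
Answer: $-288$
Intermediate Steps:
$o{\left(p,d \right)} = - \frac{175}{3} - \frac{35 p}{3}$ ($o{\left(p,d \right)} = \frac{7 \left(5 + p\right) \left(-1 - 4\right)}{3} = \frac{7 \left(5 + p\right) \left(-5\right)}{3} = \frac{7 \left(-25 - 5 p\right)}{3} = - \frac{175}{3} - \frac{35 p}{3}$)
$A{\left(m \right)} = 3 + m$
$z{\left(J \right)} = -2 + J^{2} + J \left(- \frac{166}{3} - \frac{35 J}{3}\right)$ ($z{\left(J \right)} = \left(J^{2} + \left(3 - \left(\frac{175}{3} + \frac{35 J}{3}\right)\right) J\right) - 2 = \left(J^{2} + \left(- \frac{166}{3} - \frac{35 J}{3}\right) J\right) - 2 = \left(J^{2} + J \left(- \frac{166}{3} - \frac{35 J}{3}\right)\right) - 2 = -2 + J^{2} + J \left(- \frac{166}{3} - \frac{35 J}{3}\right)$)
$\left(153 - 9\right) \left(0 z{\left(-5 \right)} - 2\right) = \left(153 - 9\right) \left(0 \left(-2 - - \frac{830}{3} - \frac{32 \left(-5\right)^{2}}{3}\right) - 2\right) = 144 \left(0 \left(-2 + \frac{830}{3} - \frac{800}{3}\right) - 2\right) = 144 \left(0 \cdot 8 - 2\right) = 144 \left(0 - 2\right) = 144 \left(-2\right) = -288$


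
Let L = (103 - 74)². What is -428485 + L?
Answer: -427644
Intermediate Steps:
L = 841 (L = 29² = 841)
-428485 + L = -428485 + 841 = -427644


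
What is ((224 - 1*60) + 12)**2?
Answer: 30976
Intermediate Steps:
((224 - 1*60) + 12)**2 = ((224 - 60) + 12)**2 = (164 + 12)**2 = 176**2 = 30976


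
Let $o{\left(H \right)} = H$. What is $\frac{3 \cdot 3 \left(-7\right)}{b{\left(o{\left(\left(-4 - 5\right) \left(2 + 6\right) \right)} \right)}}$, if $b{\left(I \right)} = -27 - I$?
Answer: $- \frac{7}{5} \approx -1.4$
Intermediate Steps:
$\frac{3 \cdot 3 \left(-7\right)}{b{\left(o{\left(\left(-4 - 5\right) \left(2 + 6\right) \right)} \right)}} = \frac{3 \cdot 3 \left(-7\right)}{-27 - \left(-4 - 5\right) \left(2 + 6\right)} = \frac{9 \left(-7\right)}{-27 - \left(-9\right) 8} = - \frac{63}{-27 - -72} = - \frac{63}{-27 + 72} = - \frac{63}{45} = \left(-63\right) \frac{1}{45} = - \frac{7}{5}$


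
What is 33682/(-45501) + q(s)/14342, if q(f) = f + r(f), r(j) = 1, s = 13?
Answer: -241215115/326287671 ≈ -0.73927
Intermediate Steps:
q(f) = 1 + f (q(f) = f + 1 = 1 + f)
33682/(-45501) + q(s)/14342 = 33682/(-45501) + (1 + 13)/14342 = 33682*(-1/45501) + 14*(1/14342) = -33682/45501 + 7/7171 = -241215115/326287671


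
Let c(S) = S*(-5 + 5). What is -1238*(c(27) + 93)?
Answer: -115134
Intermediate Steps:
c(S) = 0 (c(S) = S*0 = 0)
-1238*(c(27) + 93) = -1238*(0 + 93) = -1238*93 = -115134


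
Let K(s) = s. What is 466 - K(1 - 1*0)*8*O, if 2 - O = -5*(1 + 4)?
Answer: 250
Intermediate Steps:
O = 27 (O = 2 - (-5)*(1 + 4) = 2 - (-5)*5 = 2 - 1*(-25) = 2 + 25 = 27)
466 - K(1 - 1*0)*8*O = 466 - (1 - 1*0)*8*27 = 466 - (1 + 0)*8*27 = 466 - 1*8*27 = 466 - 8*27 = 466 - 1*216 = 466 - 216 = 250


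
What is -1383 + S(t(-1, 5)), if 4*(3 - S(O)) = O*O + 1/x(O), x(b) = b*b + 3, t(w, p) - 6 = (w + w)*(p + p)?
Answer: -1137485/796 ≈ -1429.0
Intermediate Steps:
t(w, p) = 6 + 4*p*w (t(w, p) = 6 + (w + w)*(p + p) = 6 + (2*w)*(2*p) = 6 + 4*p*w)
x(b) = 3 + b² (x(b) = b² + 3 = 3 + b²)
S(O) = 3 - O²/4 - 1/(4*(3 + O²)) (S(O) = 3 - (O*O + 1/(3 + O²))/4 = 3 - (O² + 1/(3 + O²))/4 = 3 + (-O²/4 - 1/(4*(3 + O²))) = 3 - O²/4 - 1/(4*(3 + O²)))
-1383 + S(t(-1, 5)) = -1383 + (35 - (6 + 4*5*(-1))⁴ + 9*(6 + 4*5*(-1))²)/(4*(3 + (6 + 4*5*(-1))²)) = -1383 + (35 - (6 - 20)⁴ + 9*(6 - 20)²)/(4*(3 + (6 - 20)²)) = -1383 + (35 - 1*(-14)⁴ + 9*(-14)²)/(4*(3 + (-14)²)) = -1383 + (35 - 1*38416 + 9*196)/(4*(3 + 196)) = -1383 + (¼)*(35 - 38416 + 1764)/199 = -1383 + (¼)*(1/199)*(-36617) = -1383 - 36617/796 = -1137485/796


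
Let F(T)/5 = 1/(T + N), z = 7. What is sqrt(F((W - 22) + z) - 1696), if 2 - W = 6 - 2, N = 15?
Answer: I*sqrt(6794)/2 ≈ 41.213*I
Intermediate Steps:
W = -2 (W = 2 - (6 - 2) = 2 - 1*4 = 2 - 4 = -2)
F(T) = 5/(15 + T) (F(T) = 5/(T + 15) = 5/(15 + T))
sqrt(F((W - 22) + z) - 1696) = sqrt(5/(15 + ((-2 - 22) + 7)) - 1696) = sqrt(5/(15 + (-24 + 7)) - 1696) = sqrt(5/(15 - 17) - 1696) = sqrt(5/(-2) - 1696) = sqrt(5*(-1/2) - 1696) = sqrt(-5/2 - 1696) = sqrt(-3397/2) = I*sqrt(6794)/2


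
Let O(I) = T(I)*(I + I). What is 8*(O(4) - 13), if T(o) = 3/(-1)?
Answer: -296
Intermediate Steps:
T(o) = -3 (T(o) = 3*(-1) = -3)
O(I) = -6*I (O(I) = -3*(I + I) = -6*I)
8*(O(4) - 13) = 8*(-6*4 - 13) = 8*(-24 - 13) = 8*(-37) = -296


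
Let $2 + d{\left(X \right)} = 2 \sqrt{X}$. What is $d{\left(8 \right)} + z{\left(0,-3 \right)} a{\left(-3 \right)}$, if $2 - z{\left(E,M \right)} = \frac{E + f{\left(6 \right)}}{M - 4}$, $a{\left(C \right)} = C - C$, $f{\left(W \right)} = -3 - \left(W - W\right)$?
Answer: $-2 + 4 \sqrt{2} \approx 3.6569$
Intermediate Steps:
$f{\left(W \right)} = -3$ ($f{\left(W \right)} = -3 - 0 = -3 + 0 = -3$)
$d{\left(X \right)} = -2 + 2 \sqrt{X}$
$a{\left(C \right)} = 0$
$z{\left(E,M \right)} = 2 - \frac{-3 + E}{-4 + M}$ ($z{\left(E,M \right)} = 2 - \frac{E - 3}{M - 4} = 2 - \frac{-3 + E}{-4 + M}$)
$d{\left(8 \right)} + z{\left(0,-3 \right)} a{\left(-3 \right)} = \left(-2 + 2 \sqrt{8}\right) + \frac{-5 - 0 + 2 \left(-3\right)}{-4 - 3} \cdot 0 = \left(-2 + 2 \cdot 2 \sqrt{2}\right) + \frac{-5 + 0 - 6}{-7} \cdot 0 = \left(-2 + 4 \sqrt{2}\right) + \left(- \frac{1}{7}\right) \left(-11\right) 0 = \left(-2 + 4 \sqrt{2}\right) + \frac{11}{7} \cdot 0 = \left(-2 + 4 \sqrt{2}\right) + 0 = -2 + 4 \sqrt{2}$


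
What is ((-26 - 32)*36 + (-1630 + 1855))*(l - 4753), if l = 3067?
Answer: 3141018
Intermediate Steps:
((-26 - 32)*36 + (-1630 + 1855))*(l - 4753) = ((-26 - 32)*36 + (-1630 + 1855))*(3067 - 4753) = (-58*36 + 225)*(-1686) = (-2088 + 225)*(-1686) = -1863*(-1686) = 3141018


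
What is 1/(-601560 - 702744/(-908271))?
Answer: -43251/26018038096 ≈ -1.6623e-6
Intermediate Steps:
1/(-601560 - 702744/(-908271)) = 1/(-601560 - 702744*(-1/908271)) = 1/(-601560 + 33464/43251) = 1/(-26018038096/43251) = -43251/26018038096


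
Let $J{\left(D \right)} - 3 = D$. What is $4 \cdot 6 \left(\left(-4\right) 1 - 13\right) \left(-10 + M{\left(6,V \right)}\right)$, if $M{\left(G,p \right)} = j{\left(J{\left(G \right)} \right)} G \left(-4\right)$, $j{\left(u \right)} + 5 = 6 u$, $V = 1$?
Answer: $483888$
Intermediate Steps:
$J{\left(D \right)} = 3 + D$
$j{\left(u \right)} = -5 + 6 u$
$M{\left(G,p \right)} = - 4 G \left(13 + 6 G\right)$ ($M{\left(G,p \right)} = \left(-5 + 6 \left(3 + G\right)\right) G \left(-4\right) = \left(-5 + \left(18 + 6 G\right)\right) G \left(-4\right) = \left(13 + 6 G\right) G \left(-4\right) = G \left(13 + 6 G\right) \left(-4\right) = - 4 G \left(13 + 6 G\right)$)
$4 \cdot 6 \left(\left(-4\right) 1 - 13\right) \left(-10 + M{\left(6,V \right)}\right) = 4 \cdot 6 \left(\left(-4\right) 1 - 13\right) \left(-10 - 24 \left(13 + 6 \cdot 6\right)\right) = 24 \left(-4 - 13\right) \left(-10 - 24 \left(13 + 36\right)\right) = 24 \left(- 17 \left(-10 - 24 \cdot 49\right)\right) = 24 \left(- 17 \left(-10 - 1176\right)\right) = 24 \left(\left(-17\right) \left(-1186\right)\right) = 24 \cdot 20162 = 483888$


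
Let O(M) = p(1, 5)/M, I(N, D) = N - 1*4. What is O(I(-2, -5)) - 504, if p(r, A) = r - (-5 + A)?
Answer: -3025/6 ≈ -504.17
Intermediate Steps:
p(r, A) = 5 + r - A (p(r, A) = r + (5 - A) = 5 + r - A)
I(N, D) = -4 + N (I(N, D) = N - 4 = -4 + N)
O(M) = 1/M (O(M) = (5 + 1 - 1*5)/M = (5 + 1 - 5)/M = 1/M)
O(I(-2, -5)) - 504 = 1/(-4 - 2) - 504 = 1/(-6) - 504 = -⅙ - 504 = -3025/6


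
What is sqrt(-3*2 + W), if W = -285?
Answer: I*sqrt(291) ≈ 17.059*I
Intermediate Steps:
sqrt(-3*2 + W) = sqrt(-3*2 - 285) = sqrt(-6 - 285) = sqrt(-291) = I*sqrt(291)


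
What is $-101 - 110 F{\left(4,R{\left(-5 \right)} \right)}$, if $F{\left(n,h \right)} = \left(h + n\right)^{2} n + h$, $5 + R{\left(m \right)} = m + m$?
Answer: $-51691$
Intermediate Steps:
$R{\left(m \right)} = -5 + 2 m$ ($R{\left(m \right)} = -5 + \left(m + m\right) = -5 + 2 m$)
$F{\left(n,h \right)} = h + n \left(h + n\right)^{2}$ ($F{\left(n,h \right)} = n \left(h + n\right)^{2} + h = h + n \left(h + n\right)^{2}$)
$-101 - 110 F{\left(4,R{\left(-5 \right)} \right)} = -101 - 110 \left(\left(-5 + 2 \left(-5\right)\right) + 4 \left(\left(-5 + 2 \left(-5\right)\right) + 4\right)^{2}\right) = -101 - 110 \left(\left(-5 - 10\right) + 4 \left(\left(-5 - 10\right) + 4\right)^{2}\right) = -101 - 110 \left(-15 + 4 \left(-15 + 4\right)^{2}\right) = -101 - 110 \left(-15 + 4 \left(-11\right)^{2}\right) = -101 - 110 \left(-15 + 4 \cdot 121\right) = -101 - 110 \left(-15 + 484\right) = -101 - 51590 = -51691$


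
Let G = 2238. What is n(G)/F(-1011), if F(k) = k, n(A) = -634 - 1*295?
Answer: 929/1011 ≈ 0.91889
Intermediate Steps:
n(A) = -929 (n(A) = -634 - 295 = -929)
n(G)/F(-1011) = -929/(-1011) = -929*(-1/1011) = 929/1011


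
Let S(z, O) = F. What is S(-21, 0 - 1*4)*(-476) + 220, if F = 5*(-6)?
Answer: 14500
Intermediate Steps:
F = -30
S(z, O) = -30
S(-21, 0 - 1*4)*(-476) + 220 = -30*(-476) + 220 = 14280 + 220 = 14500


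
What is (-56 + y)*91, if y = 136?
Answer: 7280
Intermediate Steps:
(-56 + y)*91 = (-56 + 136)*91 = 80*91 = 7280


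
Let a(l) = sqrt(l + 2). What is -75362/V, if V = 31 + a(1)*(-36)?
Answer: 2336222/2927 + 2713032*sqrt(3)/2927 ≈ 2403.6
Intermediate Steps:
a(l) = sqrt(2 + l)
V = 31 - 36*sqrt(3) (V = 31 + sqrt(2 + 1)*(-36) = 31 + sqrt(3)*(-36) = 31 - 36*sqrt(3) ≈ -31.354)
-75362/V = -75362/(31 - 36*sqrt(3))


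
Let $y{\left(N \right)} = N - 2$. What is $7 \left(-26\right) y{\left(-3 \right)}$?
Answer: $910$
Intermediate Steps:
$y{\left(N \right)} = -2 + N$
$7 \left(-26\right) y{\left(-3 \right)} = 7 \left(-26\right) \left(-2 - 3\right) = \left(-182\right) \left(-5\right) = 910$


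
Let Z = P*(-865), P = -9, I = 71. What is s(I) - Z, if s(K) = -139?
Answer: -7924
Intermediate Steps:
Z = 7785 (Z = -9*(-865) = 7785)
s(I) - Z = -139 - 1*7785 = -139 - 7785 = -7924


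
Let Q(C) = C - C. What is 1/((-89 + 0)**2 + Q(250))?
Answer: 1/7921 ≈ 0.00012625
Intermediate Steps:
Q(C) = 0
1/((-89 + 0)**2 + Q(250)) = 1/((-89 + 0)**2 + 0) = 1/((-89)**2 + 0) = 1/(7921 + 0) = 1/7921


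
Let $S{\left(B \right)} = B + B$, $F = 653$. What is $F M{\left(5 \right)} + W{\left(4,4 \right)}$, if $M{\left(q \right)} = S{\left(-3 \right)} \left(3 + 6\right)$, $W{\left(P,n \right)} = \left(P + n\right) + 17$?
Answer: $-35237$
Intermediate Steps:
$S{\left(B \right)} = 2 B$
$W{\left(P,n \right)} = 17 + P + n$
$M{\left(q \right)} = -54$ ($M{\left(q \right)} = 2 \left(-3\right) \left(3 + 6\right) = \left(-6\right) 9 = -54$)
$F M{\left(5 \right)} + W{\left(4,4 \right)} = 653 \left(-54\right) + \left(17 + 4 + 4\right) = -35262 + 25 = -35237$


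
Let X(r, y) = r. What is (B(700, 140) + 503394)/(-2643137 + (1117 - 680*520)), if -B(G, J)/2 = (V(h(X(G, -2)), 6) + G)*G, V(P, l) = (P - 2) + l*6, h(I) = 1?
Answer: 87601/499270 ≈ 0.17546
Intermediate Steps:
V(P, l) = -2 + P + 6*l (V(P, l) = (-2 + P) + 6*l = -2 + P + 6*l)
B(G, J) = -2*G*(35 + G) (B(G, J) = -2*((-2 + 1 + 6*6) + G)*G = -2*((-2 + 1 + 36) + G)*G = -2*(35 + G)*G = -2*G*(35 + G))
(B(700, 140) + 503394)/(-2643137 + (1117 - 680*520)) = (-2*700*(35 + 700) + 503394)/(-2643137 + (1117 - 680*520)) = (-2*700*735 + 503394)/(-2643137 + (1117 - 353600)) = (-1029000 + 503394)/(-2643137 - 352483) = -525606/(-2995620) = -525606*(-1/2995620) = 87601/499270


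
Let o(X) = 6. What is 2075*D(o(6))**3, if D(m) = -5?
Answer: -259375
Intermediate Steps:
2075*D(o(6))**3 = 2075*(-5)**3 = 2075*(-125) = -259375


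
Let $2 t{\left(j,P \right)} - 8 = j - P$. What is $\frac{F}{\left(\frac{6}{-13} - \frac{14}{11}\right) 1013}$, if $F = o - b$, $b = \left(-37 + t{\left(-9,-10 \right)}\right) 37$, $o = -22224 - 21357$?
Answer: $\frac{12120251}{502448} \approx 24.122$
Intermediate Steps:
$t{\left(j,P \right)} = 4 + \frac{j}{2} - \frac{P}{2}$ ($t{\left(j,P \right)} = 4 + \frac{j - P}{2} = 4 - \left(\frac{P}{2} - \frac{j}{2}\right) = 4 + \frac{j}{2} - \frac{P}{2}$)
$o = -43581$
$b = - \frac{2405}{2}$ ($b = \left(-37 + \left(4 + \frac{1}{2} \left(-9\right) - -5\right)\right) 37 = \left(-37 + \left(4 - \frac{9}{2} + 5\right)\right) 37 = \left(-37 + \frac{9}{2}\right) 37 = \left(- \frac{65}{2}\right) 37 = - \frac{2405}{2} \approx -1202.5$)
$F = - \frac{84757}{2}$ ($F = -43581 - - \frac{2405}{2} = -43581 + \frac{2405}{2} = - \frac{84757}{2} \approx -42379.0$)
$\frac{F}{\left(\frac{6}{-13} - \frac{14}{11}\right) 1013} = - \frac{84757}{2 \left(\frac{6}{-13} - \frac{14}{11}\right) 1013} = - \frac{84757}{2 \left(6 \left(- \frac{1}{13}\right) - \frac{14}{11}\right) 1013} = - \frac{84757}{2 \left(- \frac{6}{13} - \frac{14}{11}\right) 1013} = - \frac{84757}{2 \left(\left(- \frac{248}{143}\right) 1013\right)} = - \frac{84757}{2 \left(- \frac{251224}{143}\right)} = \left(- \frac{84757}{2}\right) \left(- \frac{143}{251224}\right) = \frac{12120251}{502448}$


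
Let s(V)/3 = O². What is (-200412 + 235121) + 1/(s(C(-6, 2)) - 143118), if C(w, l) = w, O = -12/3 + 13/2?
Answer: 19867327469/572397 ≈ 34709.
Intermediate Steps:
O = 5/2 (O = -12*⅓ + 13*(½) = -4 + 13/2 = 5/2 ≈ 2.5000)
s(V) = 75/4 (s(V) = 3*(5/2)² = 3*(25/4) = 75/4)
(-200412 + 235121) + 1/(s(C(-6, 2)) - 143118) = (-200412 + 235121) + 1/(75/4 - 143118) = 34709 + 1/(-572397/4) = 34709 - 4/572397 = 19867327469/572397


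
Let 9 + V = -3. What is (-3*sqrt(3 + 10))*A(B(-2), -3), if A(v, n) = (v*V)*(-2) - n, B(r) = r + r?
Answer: 279*sqrt(13) ≈ 1005.9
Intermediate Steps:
V = -12 (V = -9 - 3 = -12)
B(r) = 2*r
A(v, n) = -n + 24*v (A(v, n) = (v*(-12))*(-2) - n = -12*v*(-2) - n = 24*v - n = -n + 24*v)
(-3*sqrt(3 + 10))*A(B(-2), -3) = (-3*sqrt(3 + 10))*(-1*(-3) + 24*(2*(-2))) = (-3*sqrt(13))*(3 + 24*(-4)) = (-3*sqrt(13))*(3 - 96) = -3*sqrt(13)*(-93) = 279*sqrt(13)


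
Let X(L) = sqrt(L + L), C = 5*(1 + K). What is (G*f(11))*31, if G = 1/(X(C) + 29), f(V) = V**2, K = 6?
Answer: 108779/771 - 3751*sqrt(70)/771 ≈ 100.38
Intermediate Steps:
C = 35 (C = 5*(1 + 6) = 5*7 = 35)
X(L) = sqrt(2)*sqrt(L) (X(L) = sqrt(2*L) = sqrt(2)*sqrt(L))
G = 1/(29 + sqrt(70)) (G = 1/(sqrt(2)*sqrt(35) + 29) = 1/(sqrt(70) + 29) = 1/(29 + sqrt(70)) ≈ 0.026762)
(G*f(11))*31 = ((29/771 - sqrt(70)/771)*11**2)*31 = ((29/771 - sqrt(70)/771)*121)*31 = (3509/771 - 121*sqrt(70)/771)*31 = 108779/771 - 3751*sqrt(70)/771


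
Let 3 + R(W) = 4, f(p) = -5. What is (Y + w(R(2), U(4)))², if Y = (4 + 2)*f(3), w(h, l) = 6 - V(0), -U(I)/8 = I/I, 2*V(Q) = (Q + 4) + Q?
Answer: 676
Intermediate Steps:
V(Q) = 2 + Q (V(Q) = ((Q + 4) + Q)/2 = ((4 + Q) + Q)/2 = (4 + 2*Q)/2 = 2 + Q)
U(I) = -8 (U(I) = -8*I/I = -8*1 = -8)
R(W) = 1 (R(W) = -3 + 4 = 1)
w(h, l) = 4 (w(h, l) = 6 - (2 + 0) = 6 - 1*2 = 6 - 2 = 4)
Y = -30 (Y = (4 + 2)*(-5) = 6*(-5) = -30)
(Y + w(R(2), U(4)))² = (-30 + 4)² = (-26)² = 676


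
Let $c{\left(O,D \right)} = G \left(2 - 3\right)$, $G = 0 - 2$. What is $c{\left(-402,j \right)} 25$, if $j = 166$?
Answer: $50$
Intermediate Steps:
$G = -2$
$c{\left(O,D \right)} = 2$ ($c{\left(O,D \right)} = - 2 \left(2 - 3\right) = \left(-2\right) \left(-1\right) = 2$)
$c{\left(-402,j \right)} 25 = 2 \cdot 25 = 50$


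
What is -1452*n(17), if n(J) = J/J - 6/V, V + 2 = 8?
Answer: 0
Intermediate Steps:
V = 6 (V = -2 + 8 = 6)
n(J) = 0 (n(J) = J/J - 6/6 = 1 - 6*⅙ = 1 - 1 = 0)
-1452*n(17) = -1452*0 = 0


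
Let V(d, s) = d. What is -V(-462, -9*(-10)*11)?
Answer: 462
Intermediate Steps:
-V(-462, -9*(-10)*11) = -1*(-462) = 462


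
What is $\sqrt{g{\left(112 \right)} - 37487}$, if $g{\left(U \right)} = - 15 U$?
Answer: $i \sqrt{39167} \approx 197.91 i$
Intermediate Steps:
$\sqrt{g{\left(112 \right)} - 37487} = \sqrt{\left(-15\right) 112 - 37487} = \sqrt{-1680 - 37487} = \sqrt{-39167} = i \sqrt{39167}$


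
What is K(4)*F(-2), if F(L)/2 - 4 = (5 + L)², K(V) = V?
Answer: 104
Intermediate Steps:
F(L) = 8 + 2*(5 + L)²
K(4)*F(-2) = 4*(8 + 2*(5 - 2)²) = 4*(8 + 2*3²) = 4*(8 + 2*9) = 4*(8 + 18) = 4*26 = 104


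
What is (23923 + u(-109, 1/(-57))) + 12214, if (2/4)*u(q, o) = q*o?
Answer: 2060027/57 ≈ 36141.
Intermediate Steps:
u(q, o) = 2*o*q (u(q, o) = 2*(q*o) = 2*(o*q) = 2*o*q)
(23923 + u(-109, 1/(-57))) + 12214 = (23923 + 2*(-109)/(-57)) + 12214 = (23923 + 2*(-1/57)*(-109)) + 12214 = (23923 + 218/57) + 12214 = 1363829/57 + 12214 = 2060027/57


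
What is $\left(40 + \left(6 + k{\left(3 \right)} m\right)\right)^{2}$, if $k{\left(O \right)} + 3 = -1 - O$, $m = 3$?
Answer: $625$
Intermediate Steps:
$k{\left(O \right)} = -4 - O$ ($k{\left(O \right)} = -3 - \left(1 + O\right) = -4 - O$)
$\left(40 + \left(6 + k{\left(3 \right)} m\right)\right)^{2} = \left(40 + \left(6 + \left(-4 - 3\right) 3\right)\right)^{2} = \left(40 + \left(6 - 21\right)\right)^{2} = \left(40 - 15\right)^{2} = 25^{2} = 625$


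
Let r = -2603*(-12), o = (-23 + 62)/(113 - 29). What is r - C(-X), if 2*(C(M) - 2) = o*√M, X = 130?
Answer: 31234 - 13*I*√130/56 ≈ 31234.0 - 2.6468*I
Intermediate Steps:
o = 13/28 (o = 39/84 = 39*(1/84) = 13/28 ≈ 0.46429)
C(M) = 2 + 13*√M/56 (C(M) = 2 + (13*√M/28)/2 = 2 + 13*√M/56)
r = 31236
r - C(-X) = 31236 - (2 + 13*√(-1*130)/56) = 31236 - (2 + 13*√(-130)/56) = 31236 - (2 + 13*(I*√130)/56) = 31236 - (2 + 13*I*√130/56) = 31236 + (-2 - 13*I*√130/56) = 31234 - 13*I*√130/56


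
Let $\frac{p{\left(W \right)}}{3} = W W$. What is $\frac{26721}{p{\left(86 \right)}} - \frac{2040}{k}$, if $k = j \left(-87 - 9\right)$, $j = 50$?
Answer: $\frac{120503}{73960} \approx 1.6293$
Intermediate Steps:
$p{\left(W \right)} = 3 W^{2}$ ($p{\left(W \right)} = 3 W W = 3 W^{2}$)
$k = -4800$ ($k = 50 \left(-87 - 9\right) = 50 \left(-96\right) = -4800$)
$\frac{26721}{p{\left(86 \right)}} - \frac{2040}{k} = \frac{26721}{3 \cdot 86^{2}} - \frac{2040}{-4800} = \frac{26721}{3 \cdot 7396} - - \frac{17}{40} = \frac{26721}{22188} + \frac{17}{40} = 26721 \cdot \frac{1}{22188} + \frac{17}{40} = \frac{8907}{7396} + \frac{17}{40} = \frac{120503}{73960}$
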